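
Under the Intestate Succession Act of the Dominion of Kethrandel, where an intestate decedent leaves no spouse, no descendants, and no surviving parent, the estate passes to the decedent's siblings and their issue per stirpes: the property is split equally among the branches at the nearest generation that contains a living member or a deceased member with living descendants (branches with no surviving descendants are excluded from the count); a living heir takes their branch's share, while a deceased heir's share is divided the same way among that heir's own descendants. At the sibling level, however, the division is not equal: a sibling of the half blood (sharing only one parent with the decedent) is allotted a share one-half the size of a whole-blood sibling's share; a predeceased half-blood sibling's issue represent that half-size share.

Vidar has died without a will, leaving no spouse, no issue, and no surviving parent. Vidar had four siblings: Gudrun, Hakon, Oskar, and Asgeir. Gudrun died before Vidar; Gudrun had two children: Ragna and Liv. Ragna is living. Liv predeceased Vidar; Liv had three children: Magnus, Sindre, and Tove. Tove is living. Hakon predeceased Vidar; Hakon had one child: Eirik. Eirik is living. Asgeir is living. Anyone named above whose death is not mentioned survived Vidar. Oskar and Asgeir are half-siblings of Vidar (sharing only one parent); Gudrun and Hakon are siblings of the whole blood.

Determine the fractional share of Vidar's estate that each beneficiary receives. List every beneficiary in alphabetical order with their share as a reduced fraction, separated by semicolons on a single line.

No spouse, descendants, or parent survives, so the estate passes to Vidar's siblings per stirpes.
Half-blood siblings count for one-half the weight of whole-blood siblings at the initial division.
Dividing 1 in proportion to weights (total weight 3): Gudrun (weight 1) → 1/3; Hakon (weight 1) → 1/3; Oskar (weight 1/2) → 1/6; Asgeir (weight 1/2) → 1/6.
Gudrun predeceased; the 1/3 allotted to Gudrun's branch passes to Gudrun's issue by representation.
The 1/3 is divided into 2 equal shares of 1/6 among Ragna, Liv.
Ragna is living and takes 1/6.
Liv predeceased; the 1/6 allotted to Liv's branch passes to Liv's issue by representation.
The 1/6 is divided into 3 equal shares of 1/18 among Magnus, Sindre, Tove.
Magnus is living and takes 1/18.
Sindre is living and takes 1/18.
Tove is living and takes 1/18.
Hakon predeceased; the 1/3 allotted to Hakon's branch passes to Hakon's issue by representation.
Eirik is the sole taker at this level and receives the full 1/3.
Oskar is living and takes 1/6.
Asgeir is living and takes 1/6.

Asgeir 1/6; Eirik 1/3; Magnus 1/18; Oskar 1/6; Ragna 1/6; Sindre 1/18; Tove 1/18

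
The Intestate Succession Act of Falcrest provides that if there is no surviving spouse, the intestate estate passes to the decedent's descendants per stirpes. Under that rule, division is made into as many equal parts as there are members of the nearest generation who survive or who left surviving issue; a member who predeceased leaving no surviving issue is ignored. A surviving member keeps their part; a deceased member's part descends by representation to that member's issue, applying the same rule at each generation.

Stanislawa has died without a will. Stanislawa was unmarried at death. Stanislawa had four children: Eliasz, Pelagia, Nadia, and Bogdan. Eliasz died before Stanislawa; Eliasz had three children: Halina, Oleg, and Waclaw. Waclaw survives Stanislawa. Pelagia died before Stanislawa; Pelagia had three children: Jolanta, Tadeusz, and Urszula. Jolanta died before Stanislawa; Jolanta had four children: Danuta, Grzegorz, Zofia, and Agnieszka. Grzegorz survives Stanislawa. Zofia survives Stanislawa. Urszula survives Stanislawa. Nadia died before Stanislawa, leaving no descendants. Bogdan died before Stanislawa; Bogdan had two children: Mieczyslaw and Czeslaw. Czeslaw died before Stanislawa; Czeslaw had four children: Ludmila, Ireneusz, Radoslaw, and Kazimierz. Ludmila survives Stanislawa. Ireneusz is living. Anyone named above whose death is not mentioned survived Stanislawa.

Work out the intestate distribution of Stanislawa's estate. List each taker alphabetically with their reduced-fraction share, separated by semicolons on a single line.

Agnieszka 1/36; Danuta 1/36; Grzegorz 1/36; Halina 1/9; Ireneusz 1/24; Kazimierz 1/24; Ludmila 1/24; Mieczyslaw 1/6; Oleg 1/9; Radoslaw 1/24; Tadeusz 1/9; Urszula 1/9; Waclaw 1/9; Zofia 1/36

There is no surviving spouse, so the entire estate passes to Stanislawa's descendants per stirpes.
Nadia left no surviving issue, so that branch lapses and is disregarded.
The estate is divided into 3 equal shares of 1/3 among Eliasz, Pelagia, Bogdan.
Eliasz predeceased; the 1/3 allotted to Eliasz's branch passes to Eliasz's issue by representation.
The 1/3 is divided into 3 equal shares of 1/9 among Halina, Oleg, Waclaw.
Halina is living and takes 1/9.
Oleg is living and takes 1/9.
Waclaw is living and takes 1/9.
Pelagia predeceased; the 1/3 allotted to Pelagia's branch passes to Pelagia's issue by representation.
The 1/3 is divided into 3 equal shares of 1/9 among Jolanta, Tadeusz, Urszula.
Jolanta predeceased; the 1/9 allotted to Jolanta's branch passes to Jolanta's issue by representation.
The 1/9 is divided into 4 equal shares of 1/36 among Danuta, Grzegorz, Zofia, Agnieszka.
Danuta is living and takes 1/36.
Grzegorz is living and takes 1/36.
Zofia is living and takes 1/36.
Agnieszka is living and takes 1/36.
Tadeusz is living and takes 1/9.
Urszula is living and takes 1/9.
Bogdan predeceased; the 1/3 allotted to Bogdan's branch passes to Bogdan's issue by representation.
The 1/3 is divided into 2 equal shares of 1/6 among Mieczyslaw, Czeslaw.
Mieczyslaw is living and takes 1/6.
Czeslaw predeceased; the 1/6 allotted to Czeslaw's branch passes to Czeslaw's issue by representation.
The 1/6 is divided into 4 equal shares of 1/24 among Ludmila, Ireneusz, Radoslaw, Kazimierz.
Ludmila is living and takes 1/24.
Ireneusz is living and takes 1/24.
Radoslaw is living and takes 1/24.
Kazimierz is living and takes 1/24.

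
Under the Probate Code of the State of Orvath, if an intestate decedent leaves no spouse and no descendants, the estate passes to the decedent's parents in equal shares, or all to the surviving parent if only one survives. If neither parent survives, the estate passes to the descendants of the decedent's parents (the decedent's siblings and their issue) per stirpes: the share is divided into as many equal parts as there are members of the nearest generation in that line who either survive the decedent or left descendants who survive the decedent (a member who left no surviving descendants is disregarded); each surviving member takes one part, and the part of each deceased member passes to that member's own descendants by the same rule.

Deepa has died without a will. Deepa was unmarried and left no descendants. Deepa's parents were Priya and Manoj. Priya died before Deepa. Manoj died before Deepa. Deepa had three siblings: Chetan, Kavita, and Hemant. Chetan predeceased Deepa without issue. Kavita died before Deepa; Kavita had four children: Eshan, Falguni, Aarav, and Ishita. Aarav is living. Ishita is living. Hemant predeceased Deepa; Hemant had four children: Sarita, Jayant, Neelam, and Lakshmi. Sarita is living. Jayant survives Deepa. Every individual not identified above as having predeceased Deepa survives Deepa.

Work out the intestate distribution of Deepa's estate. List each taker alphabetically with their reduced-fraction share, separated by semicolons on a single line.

Aarav 1/8; Eshan 1/8; Falguni 1/8; Ishita 1/8; Jayant 1/8; Lakshmi 1/8; Neelam 1/8; Sarita 1/8

Neither parent survives and there are no descendants, so the estate passes to Deepa's siblings and their issue per stirpes.
Chetan left no surviving issue, so that branch lapses and is disregarded.
The estate is divided into 2 equal shares of 1/2 among Kavita, Hemant.
Kavita predeceased; the 1/2 allotted to Kavita's branch passes to Kavita's issue by representation.
The 1/2 is divided into 4 equal shares of 1/8 among Eshan, Falguni, Aarav, Ishita.
Eshan is living and takes 1/8.
Falguni is living and takes 1/8.
Aarav is living and takes 1/8.
Ishita is living and takes 1/8.
Hemant predeceased; the 1/2 allotted to Hemant's branch passes to Hemant's issue by representation.
The 1/2 is divided into 4 equal shares of 1/8 among Sarita, Jayant, Neelam, Lakshmi.
Sarita is living and takes 1/8.
Jayant is living and takes 1/8.
Neelam is living and takes 1/8.
Lakshmi is living and takes 1/8.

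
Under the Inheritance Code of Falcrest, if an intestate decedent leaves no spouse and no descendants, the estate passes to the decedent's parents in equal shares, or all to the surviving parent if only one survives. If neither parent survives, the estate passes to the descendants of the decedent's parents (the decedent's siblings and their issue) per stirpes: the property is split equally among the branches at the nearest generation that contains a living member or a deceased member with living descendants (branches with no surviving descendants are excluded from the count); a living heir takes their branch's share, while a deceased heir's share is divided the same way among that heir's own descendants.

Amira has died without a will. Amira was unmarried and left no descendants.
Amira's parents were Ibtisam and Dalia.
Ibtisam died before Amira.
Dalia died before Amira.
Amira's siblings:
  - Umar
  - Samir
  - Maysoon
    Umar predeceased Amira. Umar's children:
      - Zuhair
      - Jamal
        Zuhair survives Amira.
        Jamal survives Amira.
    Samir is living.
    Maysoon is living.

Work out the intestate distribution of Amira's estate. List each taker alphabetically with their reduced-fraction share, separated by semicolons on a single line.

Neither parent survives and there are no descendants, so the estate passes to Amira's siblings and their issue per stirpes.
The estate is divided into 3 equal shares of 1/3 among Umar, Samir, Maysoon.
Umar predeceased; the 1/3 allotted to Umar's branch passes to Umar's issue by representation.
The 1/3 is divided into 2 equal shares of 1/6 among Zuhair, Jamal.
Zuhair is living and takes 1/6.
Jamal is living and takes 1/6.
Samir is living and takes 1/3.
Maysoon is living and takes 1/3.

Jamal 1/6; Maysoon 1/3; Samir 1/3; Zuhair 1/6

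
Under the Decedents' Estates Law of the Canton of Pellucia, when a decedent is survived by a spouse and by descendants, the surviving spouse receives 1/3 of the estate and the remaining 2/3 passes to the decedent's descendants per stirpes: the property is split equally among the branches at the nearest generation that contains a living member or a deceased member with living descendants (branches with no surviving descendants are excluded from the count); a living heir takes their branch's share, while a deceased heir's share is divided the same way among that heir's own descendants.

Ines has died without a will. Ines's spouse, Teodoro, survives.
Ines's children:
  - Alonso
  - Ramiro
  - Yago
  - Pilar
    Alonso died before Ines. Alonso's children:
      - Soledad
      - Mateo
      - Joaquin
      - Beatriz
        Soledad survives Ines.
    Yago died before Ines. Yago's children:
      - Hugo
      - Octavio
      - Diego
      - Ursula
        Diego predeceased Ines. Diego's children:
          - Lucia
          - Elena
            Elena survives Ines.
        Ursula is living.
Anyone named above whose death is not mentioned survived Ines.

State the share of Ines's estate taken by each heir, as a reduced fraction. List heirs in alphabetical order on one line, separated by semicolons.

Teodoro, as surviving spouse, takes 1/3.
The remaining 2/3 passes to Ines's descendants per stirpes.
The 2/3 is divided into 4 equal shares of 1/6 among Alonso, Ramiro, Yago, Pilar.
Alonso predeceased; the 1/6 allotted to Alonso's branch passes to Alonso's issue by representation.
The 1/6 is divided into 4 equal shares of 1/24 among Soledad, Mateo, Joaquin, Beatriz.
Soledad is living and takes 1/24.
Mateo is living and takes 1/24.
Joaquin is living and takes 1/24.
Beatriz is living and takes 1/24.
Ramiro is living and takes 1/6.
Yago predeceased; the 1/6 allotted to Yago's branch passes to Yago's issue by representation.
The 1/6 is divided into 4 equal shares of 1/24 among Hugo, Octavio, Diego, Ursula.
Hugo is living and takes 1/24.
Octavio is living and takes 1/24.
Diego predeceased; the 1/24 allotted to Diego's branch passes to Diego's issue by representation.
The 1/24 is divided into 2 equal shares of 1/48 among Lucia, Elena.
Lucia is living and takes 1/48.
Elena is living and takes 1/48.
Ursula is living and takes 1/24.
Pilar is living and takes 1/6.

Beatriz 1/24; Elena 1/48; Hugo 1/24; Joaquin 1/24; Lucia 1/48; Mateo 1/24; Octavio 1/24; Pilar 1/6; Ramiro 1/6; Soledad 1/24; Teodoro 1/3; Ursula 1/24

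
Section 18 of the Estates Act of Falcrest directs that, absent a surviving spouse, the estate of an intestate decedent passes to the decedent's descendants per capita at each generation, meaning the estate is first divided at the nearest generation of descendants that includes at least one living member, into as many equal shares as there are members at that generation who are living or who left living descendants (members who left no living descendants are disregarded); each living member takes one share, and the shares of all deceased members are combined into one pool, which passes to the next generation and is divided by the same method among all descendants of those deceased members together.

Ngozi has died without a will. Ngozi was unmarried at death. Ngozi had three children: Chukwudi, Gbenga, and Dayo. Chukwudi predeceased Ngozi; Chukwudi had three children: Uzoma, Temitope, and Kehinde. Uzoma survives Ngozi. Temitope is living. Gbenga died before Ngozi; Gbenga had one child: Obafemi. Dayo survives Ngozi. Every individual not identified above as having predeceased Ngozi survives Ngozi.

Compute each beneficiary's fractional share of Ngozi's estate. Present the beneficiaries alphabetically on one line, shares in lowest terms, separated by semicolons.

There is no surviving spouse, so the entire estate passes to Ngozi's descendants per capita at each generation.
At generation 1 (Chukwudi, Gbenga, Dayo) there are 3 shares of (1)/3 = 1/3 each.
Living: Dayo — each takes 1/3.
Deceased: Chukwudi and Gbenga. Their combined 2/3 is pooled and carried to generation 2.
At generation 2 (Uzoma, Temitope, Kehinde, Obafemi) there are 4 shares of (2/3)/4 = 1/6 each.
Living: Uzoma, Temitope, Kehinde, and Obafemi — each takes 1/6.

Dayo 1/3; Kehinde 1/6; Obafemi 1/6; Temitope 1/6; Uzoma 1/6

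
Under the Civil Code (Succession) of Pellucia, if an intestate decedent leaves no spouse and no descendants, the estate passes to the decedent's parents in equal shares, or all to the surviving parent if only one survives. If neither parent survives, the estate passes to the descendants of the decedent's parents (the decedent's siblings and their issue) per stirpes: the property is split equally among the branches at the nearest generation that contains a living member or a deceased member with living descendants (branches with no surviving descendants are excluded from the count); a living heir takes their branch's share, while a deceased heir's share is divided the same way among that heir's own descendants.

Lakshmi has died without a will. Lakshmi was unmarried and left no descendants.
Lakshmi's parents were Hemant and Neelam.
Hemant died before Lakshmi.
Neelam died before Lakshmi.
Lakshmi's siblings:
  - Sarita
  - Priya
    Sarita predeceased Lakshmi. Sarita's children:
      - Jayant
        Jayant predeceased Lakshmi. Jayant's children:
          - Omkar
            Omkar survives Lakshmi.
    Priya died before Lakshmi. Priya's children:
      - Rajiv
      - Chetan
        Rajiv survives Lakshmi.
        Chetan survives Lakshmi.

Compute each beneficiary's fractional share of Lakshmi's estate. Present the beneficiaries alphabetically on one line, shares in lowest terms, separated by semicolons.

Neither parent survives and there are no descendants, so the estate passes to Lakshmi's siblings and their issue per stirpes.
The estate is divided into 2 equal shares of 1/2 among Sarita, Priya.
Sarita predeceased; the 1/2 allotted to Sarita's branch passes to Sarita's issue by representation.
Jayant's line is the sole branch at this level, so the full 1/2 passes to Jayant's issue by representation.
Omkar is the sole taker at this level and receives the full 1/2.
Priya predeceased; the 1/2 allotted to Priya's branch passes to Priya's issue by representation.
The 1/2 is divided into 2 equal shares of 1/4 among Rajiv, Chetan.
Rajiv is living and takes 1/4.
Chetan is living and takes 1/4.

Chetan 1/4; Omkar 1/2; Rajiv 1/4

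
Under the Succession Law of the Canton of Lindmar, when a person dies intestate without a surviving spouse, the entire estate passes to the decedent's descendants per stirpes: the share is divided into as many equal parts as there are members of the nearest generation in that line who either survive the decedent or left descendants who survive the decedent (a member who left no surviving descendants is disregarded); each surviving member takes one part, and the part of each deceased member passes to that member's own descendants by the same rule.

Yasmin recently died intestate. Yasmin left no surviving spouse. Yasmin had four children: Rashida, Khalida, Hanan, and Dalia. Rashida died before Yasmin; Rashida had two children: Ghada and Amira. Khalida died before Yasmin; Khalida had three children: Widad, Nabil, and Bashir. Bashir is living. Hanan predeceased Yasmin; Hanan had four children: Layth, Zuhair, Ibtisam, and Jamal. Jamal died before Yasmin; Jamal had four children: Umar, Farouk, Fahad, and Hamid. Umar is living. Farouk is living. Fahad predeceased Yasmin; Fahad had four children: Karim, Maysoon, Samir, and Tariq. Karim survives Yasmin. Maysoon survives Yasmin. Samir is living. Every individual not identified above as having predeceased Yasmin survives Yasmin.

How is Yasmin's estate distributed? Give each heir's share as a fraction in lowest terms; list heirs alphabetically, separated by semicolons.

There is no surviving spouse, so the entire estate passes to Yasmin's descendants per stirpes.
The estate is divided into 4 equal shares of 1/4 among Rashida, Khalida, Hanan, Dalia.
Rashida predeceased; the 1/4 allotted to Rashida's branch passes to Rashida's issue by representation.
The 1/4 is divided into 2 equal shares of 1/8 among Ghada, Amira.
Ghada is living and takes 1/8.
Amira is living and takes 1/8.
Khalida predeceased; the 1/4 allotted to Khalida's branch passes to Khalida's issue by representation.
The 1/4 is divided into 3 equal shares of 1/12 among Widad, Nabil, Bashir.
Widad is living and takes 1/12.
Nabil is living and takes 1/12.
Bashir is living and takes 1/12.
Hanan predeceased; the 1/4 allotted to Hanan's branch passes to Hanan's issue by representation.
The 1/4 is divided into 4 equal shares of 1/16 among Layth, Zuhair, Ibtisam, Jamal.
Layth is living and takes 1/16.
Zuhair is living and takes 1/16.
Ibtisam is living and takes 1/16.
Jamal predeceased; the 1/16 allotted to Jamal's branch passes to Jamal's issue by representation.
The 1/16 is divided into 4 equal shares of 1/64 among Umar, Farouk, Fahad, Hamid.
Umar is living and takes 1/64.
Farouk is living and takes 1/64.
Fahad predeceased; the 1/64 allotted to Fahad's branch passes to Fahad's issue by representation.
The 1/64 is divided into 4 equal shares of 1/256 among Karim, Maysoon, Samir, Tariq.
Karim is living and takes 1/256.
Maysoon is living and takes 1/256.
Samir is living and takes 1/256.
Tariq is living and takes 1/256.
Hamid is living and takes 1/64.
Dalia is living and takes 1/4.

Amira 1/8; Bashir 1/12; Dalia 1/4; Farouk 1/64; Ghada 1/8; Hamid 1/64; Ibtisam 1/16; Karim 1/256; Layth 1/16; Maysoon 1/256; Nabil 1/12; Samir 1/256; Tariq 1/256; Umar 1/64; Widad 1/12; Zuhair 1/16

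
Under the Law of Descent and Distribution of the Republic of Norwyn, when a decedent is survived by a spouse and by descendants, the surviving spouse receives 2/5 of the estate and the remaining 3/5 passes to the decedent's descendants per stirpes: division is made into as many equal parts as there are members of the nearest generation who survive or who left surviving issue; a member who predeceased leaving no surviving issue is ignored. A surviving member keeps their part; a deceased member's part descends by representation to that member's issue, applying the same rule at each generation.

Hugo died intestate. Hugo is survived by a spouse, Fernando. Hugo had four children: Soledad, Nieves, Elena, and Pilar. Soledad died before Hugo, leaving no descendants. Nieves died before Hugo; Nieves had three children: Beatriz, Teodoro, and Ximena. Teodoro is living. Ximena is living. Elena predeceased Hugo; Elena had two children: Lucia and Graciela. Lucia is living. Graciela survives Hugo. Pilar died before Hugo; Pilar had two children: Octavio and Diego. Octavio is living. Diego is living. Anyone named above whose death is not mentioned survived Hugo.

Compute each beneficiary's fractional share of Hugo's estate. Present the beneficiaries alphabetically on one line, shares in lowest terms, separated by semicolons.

Fernando, as surviving spouse, takes 2/5.
The remaining 3/5 passes to Hugo's descendants per stirpes.
Soledad left no surviving issue, so that branch lapses and is disregarded.
The 3/5 is divided into 3 equal shares of 1/5 among Nieves, Elena, Pilar.
Nieves predeceased; the 1/5 allotted to Nieves's branch passes to Nieves's issue by representation.
The 1/5 is divided into 3 equal shares of 1/15 among Beatriz, Teodoro, Ximena.
Beatriz is living and takes 1/15.
Teodoro is living and takes 1/15.
Ximena is living and takes 1/15.
Elena predeceased; the 1/5 allotted to Elena's branch passes to Elena's issue by representation.
The 1/5 is divided into 2 equal shares of 1/10 among Lucia, Graciela.
Lucia is living and takes 1/10.
Graciela is living and takes 1/10.
Pilar predeceased; the 1/5 allotted to Pilar's branch passes to Pilar's issue by representation.
The 1/5 is divided into 2 equal shares of 1/10 among Octavio, Diego.
Octavio is living and takes 1/10.
Diego is living and takes 1/10.

Beatriz 1/15; Diego 1/10; Fernando 2/5; Graciela 1/10; Lucia 1/10; Octavio 1/10; Teodoro 1/15; Ximena 1/15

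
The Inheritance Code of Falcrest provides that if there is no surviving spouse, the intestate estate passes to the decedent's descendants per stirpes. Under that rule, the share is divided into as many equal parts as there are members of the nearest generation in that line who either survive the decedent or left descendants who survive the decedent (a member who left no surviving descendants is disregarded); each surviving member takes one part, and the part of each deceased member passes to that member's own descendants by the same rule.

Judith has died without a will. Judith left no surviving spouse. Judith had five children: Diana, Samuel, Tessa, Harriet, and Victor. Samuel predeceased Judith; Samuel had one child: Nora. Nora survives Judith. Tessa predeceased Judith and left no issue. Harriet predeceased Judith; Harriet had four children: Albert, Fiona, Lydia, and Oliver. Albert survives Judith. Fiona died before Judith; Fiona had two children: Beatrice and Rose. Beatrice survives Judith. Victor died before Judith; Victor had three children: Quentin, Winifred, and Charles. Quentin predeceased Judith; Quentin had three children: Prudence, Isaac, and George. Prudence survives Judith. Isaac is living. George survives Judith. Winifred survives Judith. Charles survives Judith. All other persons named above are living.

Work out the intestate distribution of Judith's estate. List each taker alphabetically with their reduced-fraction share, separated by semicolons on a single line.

Albert 1/16; Beatrice 1/32; Charles 1/12; Diana 1/4; George 1/36; Isaac 1/36; Lydia 1/16; Nora 1/4; Oliver 1/16; Prudence 1/36; Rose 1/32; Winifred 1/12

There is no surviving spouse, so the entire estate passes to Judith's descendants per stirpes.
Tessa left no surviving issue, so that branch lapses and is disregarded.
The estate is divided into 4 equal shares of 1/4 among Diana, Samuel, Harriet, Victor.
Diana is living and takes 1/4.
Samuel predeceased; the 1/4 allotted to Samuel's branch passes to Samuel's issue by representation.
Nora is the sole taker at this level and receives the full 1/4.
Harriet predeceased; the 1/4 allotted to Harriet's branch passes to Harriet's issue by representation.
The 1/4 is divided into 4 equal shares of 1/16 among Albert, Fiona, Lydia, Oliver.
Albert is living and takes 1/16.
Fiona predeceased; the 1/16 allotted to Fiona's branch passes to Fiona's issue by representation.
The 1/16 is divided into 2 equal shares of 1/32 among Beatrice, Rose.
Beatrice is living and takes 1/32.
Rose is living and takes 1/32.
Lydia is living and takes 1/16.
Oliver is living and takes 1/16.
Victor predeceased; the 1/4 allotted to Victor's branch passes to Victor's issue by representation.
The 1/4 is divided into 3 equal shares of 1/12 among Quentin, Winifred, Charles.
Quentin predeceased; the 1/12 allotted to Quentin's branch passes to Quentin's issue by representation.
The 1/12 is divided into 3 equal shares of 1/36 among Prudence, Isaac, George.
Prudence is living and takes 1/36.
Isaac is living and takes 1/36.
George is living and takes 1/36.
Winifred is living and takes 1/12.
Charles is living and takes 1/12.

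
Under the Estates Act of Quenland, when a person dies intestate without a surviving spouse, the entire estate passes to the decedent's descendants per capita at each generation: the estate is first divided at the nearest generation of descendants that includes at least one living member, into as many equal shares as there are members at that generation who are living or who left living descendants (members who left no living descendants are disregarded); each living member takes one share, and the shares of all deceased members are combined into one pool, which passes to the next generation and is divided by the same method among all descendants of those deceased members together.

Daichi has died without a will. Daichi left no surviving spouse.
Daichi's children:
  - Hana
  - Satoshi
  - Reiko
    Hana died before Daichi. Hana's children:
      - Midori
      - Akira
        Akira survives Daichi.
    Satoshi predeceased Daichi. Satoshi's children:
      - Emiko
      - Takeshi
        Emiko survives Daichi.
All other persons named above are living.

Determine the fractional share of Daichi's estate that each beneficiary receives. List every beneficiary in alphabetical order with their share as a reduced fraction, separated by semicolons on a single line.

Akira 1/6; Emiko 1/6; Midori 1/6; Reiko 1/3; Takeshi 1/6

There is no surviving spouse, so the entire estate passes to Daichi's descendants per capita at each generation.
At generation 1 (Hana, Satoshi, Reiko) there are 3 shares of (1)/3 = 1/3 each.
Living: Reiko — each takes 1/3.
Deceased: Hana and Satoshi. Their combined 2/3 is pooled and carried to generation 2.
At generation 2 (Midori, Akira, Emiko, Takeshi) there are 4 shares of (2/3)/4 = 1/6 each.
Living: Midori, Akira, Emiko, and Takeshi — each takes 1/6.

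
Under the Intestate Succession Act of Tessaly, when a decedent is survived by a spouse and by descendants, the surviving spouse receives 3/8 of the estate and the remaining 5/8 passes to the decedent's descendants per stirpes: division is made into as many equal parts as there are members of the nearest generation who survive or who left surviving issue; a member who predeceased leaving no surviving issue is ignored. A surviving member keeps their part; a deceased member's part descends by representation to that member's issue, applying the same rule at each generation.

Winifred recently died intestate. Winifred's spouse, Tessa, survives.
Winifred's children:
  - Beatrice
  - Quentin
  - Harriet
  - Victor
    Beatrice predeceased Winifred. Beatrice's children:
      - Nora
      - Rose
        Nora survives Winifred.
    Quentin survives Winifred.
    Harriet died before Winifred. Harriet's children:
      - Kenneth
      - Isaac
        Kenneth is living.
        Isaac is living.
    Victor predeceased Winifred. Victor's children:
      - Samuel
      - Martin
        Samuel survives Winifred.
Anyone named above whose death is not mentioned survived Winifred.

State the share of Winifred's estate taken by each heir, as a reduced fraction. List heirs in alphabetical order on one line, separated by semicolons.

Tessa, as surviving spouse, takes 3/8.
The remaining 5/8 passes to Winifred's descendants per stirpes.
The 5/8 is divided into 4 equal shares of 5/32 among Beatrice, Quentin, Harriet, Victor.
Beatrice predeceased; the 5/32 allotted to Beatrice's branch passes to Beatrice's issue by representation.
The 5/32 is divided into 2 equal shares of 5/64 among Nora, Rose.
Nora is living and takes 5/64.
Rose is living and takes 5/64.
Quentin is living and takes 5/32.
Harriet predeceased; the 5/32 allotted to Harriet's branch passes to Harriet's issue by representation.
The 5/32 is divided into 2 equal shares of 5/64 among Kenneth, Isaac.
Kenneth is living and takes 5/64.
Isaac is living and takes 5/64.
Victor predeceased; the 5/32 allotted to Victor's branch passes to Victor's issue by representation.
The 5/32 is divided into 2 equal shares of 5/64 among Samuel, Martin.
Samuel is living and takes 5/64.
Martin is living and takes 5/64.

Isaac 5/64; Kenneth 5/64; Martin 5/64; Nora 5/64; Quentin 5/32; Rose 5/64; Samuel 5/64; Tessa 3/8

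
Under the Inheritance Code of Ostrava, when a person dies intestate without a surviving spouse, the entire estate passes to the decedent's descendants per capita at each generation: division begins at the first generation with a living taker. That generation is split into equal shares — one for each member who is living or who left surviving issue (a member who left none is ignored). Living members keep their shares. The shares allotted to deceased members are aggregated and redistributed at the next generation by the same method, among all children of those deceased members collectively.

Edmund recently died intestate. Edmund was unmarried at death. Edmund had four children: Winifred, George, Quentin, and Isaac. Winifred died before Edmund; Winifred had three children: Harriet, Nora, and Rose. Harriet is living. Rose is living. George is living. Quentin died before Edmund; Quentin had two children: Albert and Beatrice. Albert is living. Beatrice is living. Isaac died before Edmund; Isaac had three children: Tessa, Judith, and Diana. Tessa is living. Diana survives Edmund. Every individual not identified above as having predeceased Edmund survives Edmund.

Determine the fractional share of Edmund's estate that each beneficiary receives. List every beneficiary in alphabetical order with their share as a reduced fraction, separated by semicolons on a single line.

Albert 3/32; Beatrice 3/32; Diana 3/32; George 1/4; Harriet 3/32; Judith 3/32; Nora 3/32; Rose 3/32; Tessa 3/32

There is no surviving spouse, so the entire estate passes to Edmund's descendants per capita at each generation.
At generation 1 (Winifred, George, Quentin, Isaac) there are 4 shares of (1)/4 = 1/4 each.
Living: George — each takes 1/4.
Deceased: Winifred, Quentin, and Isaac. Their combined 3/4 is pooled and carried to generation 2.
At generation 2 (Harriet, Nora, Rose, Albert, Beatrice, Tessa, Judith, Diana) there are 8 shares of (3/4)/8 = 3/32 each.
Living: Harriet, Nora, Rose, Albert, Beatrice, Tessa, Judith, and Diana — each takes 3/32.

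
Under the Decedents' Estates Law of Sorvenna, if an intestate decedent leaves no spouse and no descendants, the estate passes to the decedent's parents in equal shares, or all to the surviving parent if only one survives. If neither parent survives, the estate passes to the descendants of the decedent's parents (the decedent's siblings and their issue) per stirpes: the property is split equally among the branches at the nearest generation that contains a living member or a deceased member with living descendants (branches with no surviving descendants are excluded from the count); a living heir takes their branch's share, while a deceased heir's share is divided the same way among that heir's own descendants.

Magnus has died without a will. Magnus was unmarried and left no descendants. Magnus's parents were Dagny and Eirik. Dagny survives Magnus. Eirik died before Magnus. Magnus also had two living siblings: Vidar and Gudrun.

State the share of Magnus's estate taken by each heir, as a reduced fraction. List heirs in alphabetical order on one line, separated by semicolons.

Dagny 1

Only one parent, Dagny, survives, so Dagny takes the entire estate. The siblings take nothing because a surviving parent has priority.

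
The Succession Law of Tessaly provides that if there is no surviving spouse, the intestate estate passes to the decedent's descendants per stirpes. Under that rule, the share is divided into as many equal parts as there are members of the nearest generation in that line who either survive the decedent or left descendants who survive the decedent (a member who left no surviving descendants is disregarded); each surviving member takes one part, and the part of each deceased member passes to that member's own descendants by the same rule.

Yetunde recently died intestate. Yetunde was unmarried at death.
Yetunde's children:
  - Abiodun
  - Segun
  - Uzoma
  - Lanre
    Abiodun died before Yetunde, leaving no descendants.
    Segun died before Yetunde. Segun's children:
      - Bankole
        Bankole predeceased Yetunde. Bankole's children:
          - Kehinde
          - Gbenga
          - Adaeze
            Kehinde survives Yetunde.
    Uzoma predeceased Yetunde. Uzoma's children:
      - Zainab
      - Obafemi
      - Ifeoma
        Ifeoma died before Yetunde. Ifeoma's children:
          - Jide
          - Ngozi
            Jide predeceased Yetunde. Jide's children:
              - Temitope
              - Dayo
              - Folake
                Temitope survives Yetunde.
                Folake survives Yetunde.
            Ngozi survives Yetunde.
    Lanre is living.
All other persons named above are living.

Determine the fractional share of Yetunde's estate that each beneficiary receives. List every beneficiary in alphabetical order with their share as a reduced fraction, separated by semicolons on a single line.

Adaeze 1/9; Dayo 1/54; Folake 1/54; Gbenga 1/9; Kehinde 1/9; Lanre 1/3; Ngozi 1/18; Obafemi 1/9; Temitope 1/54; Zainab 1/9

There is no surviving spouse, so the entire estate passes to Yetunde's descendants per stirpes.
Abiodun left no surviving issue, so that branch lapses and is disregarded.
The estate is divided into 3 equal shares of 1/3 among Segun, Uzoma, Lanre.
Segun predeceased; the 1/3 allotted to Segun's branch passes to Segun's issue by representation.
Bankole's line is the sole branch at this level, so the full 1/3 passes to Bankole's issue by representation.
The 1/3 is divided into 3 equal shares of 1/9 among Kehinde, Gbenga, Adaeze.
Kehinde is living and takes 1/9.
Gbenga is living and takes 1/9.
Adaeze is living and takes 1/9.
Uzoma predeceased; the 1/3 allotted to Uzoma's branch passes to Uzoma's issue by representation.
The 1/3 is divided into 3 equal shares of 1/9 among Zainab, Obafemi, Ifeoma.
Zainab is living and takes 1/9.
Obafemi is living and takes 1/9.
Ifeoma predeceased; the 1/9 allotted to Ifeoma's branch passes to Ifeoma's issue by representation.
The 1/9 is divided into 2 equal shares of 1/18 among Jide, Ngozi.
Jide predeceased; the 1/18 allotted to Jide's branch passes to Jide's issue by representation.
The 1/18 is divided into 3 equal shares of 1/54 among Temitope, Dayo, Folake.
Temitope is living and takes 1/54.
Dayo is living and takes 1/54.
Folake is living and takes 1/54.
Ngozi is living and takes 1/18.
Lanre is living and takes 1/3.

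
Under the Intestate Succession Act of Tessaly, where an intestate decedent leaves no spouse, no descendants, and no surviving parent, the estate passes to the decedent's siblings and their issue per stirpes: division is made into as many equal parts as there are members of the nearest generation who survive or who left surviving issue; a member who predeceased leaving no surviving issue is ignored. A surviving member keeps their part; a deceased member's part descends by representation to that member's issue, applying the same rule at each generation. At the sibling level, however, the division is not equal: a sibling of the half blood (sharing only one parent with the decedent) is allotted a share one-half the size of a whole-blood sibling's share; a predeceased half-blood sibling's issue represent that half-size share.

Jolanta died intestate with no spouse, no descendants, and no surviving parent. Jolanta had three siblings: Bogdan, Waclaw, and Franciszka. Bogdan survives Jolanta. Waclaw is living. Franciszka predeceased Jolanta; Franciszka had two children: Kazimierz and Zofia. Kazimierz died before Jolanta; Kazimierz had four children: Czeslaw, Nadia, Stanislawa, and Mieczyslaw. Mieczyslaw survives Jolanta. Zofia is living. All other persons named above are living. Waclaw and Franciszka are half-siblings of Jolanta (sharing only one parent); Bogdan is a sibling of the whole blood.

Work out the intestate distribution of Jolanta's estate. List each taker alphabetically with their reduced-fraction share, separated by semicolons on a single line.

No spouse, descendants, or parent survives, so the estate passes to Jolanta's siblings per stirpes.
Half-blood siblings count for one-half the weight of whole-blood siblings at the initial division.
Dividing 1 in proportion to weights (total weight 2): Bogdan (weight 1) → 1/2; Waclaw (weight 1/2) → 1/4; Franciszka (weight 1/2) → 1/4.
Bogdan is living and takes 1/2.
Waclaw is living and takes 1/4.
Franciszka predeceased; the 1/4 allotted to Franciszka's branch passes to Franciszka's issue by representation.
The 1/4 is divided into 2 equal shares of 1/8 among Kazimierz, Zofia.
Kazimierz predeceased; the 1/8 allotted to Kazimierz's branch passes to Kazimierz's issue by representation.
The 1/8 is divided into 4 equal shares of 1/32 among Czeslaw, Nadia, Stanislawa, Mieczyslaw.
Czeslaw is living and takes 1/32.
Nadia is living and takes 1/32.
Stanislawa is living and takes 1/32.
Mieczyslaw is living and takes 1/32.
Zofia is living and takes 1/8.

Bogdan 1/2; Czeslaw 1/32; Mieczyslaw 1/32; Nadia 1/32; Stanislawa 1/32; Waclaw 1/4; Zofia 1/8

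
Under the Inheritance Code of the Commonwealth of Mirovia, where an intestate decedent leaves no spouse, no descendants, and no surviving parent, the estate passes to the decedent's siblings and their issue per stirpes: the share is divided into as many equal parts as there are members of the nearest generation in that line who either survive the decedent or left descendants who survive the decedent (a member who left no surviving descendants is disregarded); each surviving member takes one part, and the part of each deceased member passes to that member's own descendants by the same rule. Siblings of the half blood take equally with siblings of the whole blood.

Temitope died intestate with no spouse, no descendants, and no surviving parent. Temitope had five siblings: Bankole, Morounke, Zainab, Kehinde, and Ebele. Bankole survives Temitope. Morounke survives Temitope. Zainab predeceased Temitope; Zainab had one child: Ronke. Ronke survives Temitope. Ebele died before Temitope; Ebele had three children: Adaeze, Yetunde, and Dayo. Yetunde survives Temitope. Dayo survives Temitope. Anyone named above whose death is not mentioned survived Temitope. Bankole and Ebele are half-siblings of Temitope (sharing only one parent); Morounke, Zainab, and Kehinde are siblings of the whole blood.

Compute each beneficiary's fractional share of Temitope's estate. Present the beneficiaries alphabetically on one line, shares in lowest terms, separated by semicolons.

No spouse, descendants, or parent survives, so the estate passes to Temitope's siblings per stirpes.
Half-blood and whole-blood siblings take equally under the stated rule.
The estate is divided into 5 equal shares of 1/5 among Bankole, Morounke, Zainab, Kehinde, Ebele.
Bankole is living and takes 1/5.
Morounke is living and takes 1/5.
Zainab predeceased; the 1/5 allotted to Zainab's branch passes to Zainab's issue by representation.
Ronke is the sole taker at this level and receives the full 1/5.
Kehinde is living and takes 1/5.
Ebele predeceased; the 1/5 allotted to Ebele's branch passes to Ebele's issue by representation.
The 1/5 is divided into 3 equal shares of 1/15 among Adaeze, Yetunde, Dayo.
Adaeze is living and takes 1/15.
Yetunde is living and takes 1/15.
Dayo is living and takes 1/15.

Adaeze 1/15; Bankole 1/5; Dayo 1/15; Kehinde 1/5; Morounke 1/5; Ronke 1/5; Yetunde 1/15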